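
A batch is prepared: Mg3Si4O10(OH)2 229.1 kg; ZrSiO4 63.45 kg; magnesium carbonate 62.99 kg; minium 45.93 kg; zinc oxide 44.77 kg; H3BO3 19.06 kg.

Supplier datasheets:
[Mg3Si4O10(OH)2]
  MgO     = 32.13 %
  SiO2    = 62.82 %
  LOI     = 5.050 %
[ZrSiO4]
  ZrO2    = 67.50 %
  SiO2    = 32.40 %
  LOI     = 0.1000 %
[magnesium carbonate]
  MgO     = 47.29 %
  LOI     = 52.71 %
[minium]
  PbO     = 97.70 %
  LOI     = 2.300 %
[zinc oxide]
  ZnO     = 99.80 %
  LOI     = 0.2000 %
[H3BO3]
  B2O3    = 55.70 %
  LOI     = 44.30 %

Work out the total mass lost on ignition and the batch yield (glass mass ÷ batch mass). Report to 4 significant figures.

LOI loss = 54.42 kg; glass = 410.9 kg; yield = 88.30%

The whole derivation holds full precision end to end — intermediates are shown, with 4-significant-figure rounding, at each printed step — each reported result undergoes a single rounding. The derived quantities, including six oxide percentages, LOI, totals, glass mass, the yield, are rebuilt from the weighed amounts on 410.9 kg of glass in full float precision, exactly as printed in either problem or answer.
Ignition loss by material:
  Mg3Si4O10(OH)2: 229.1 × 0.05050 = 11.57 kg
  ZrSiO4: 63.45 × 0.001000 = 0.06345 kg
  magnesium carbonate: 62.99 × 0.5271 = 33.20 kg
  minium: 45.93 × 0.02300 = 1.056 kg
  zinc oxide: 44.77 × 0.002000 = 0.08954 kg
  H3BO3: 19.06 × 0.4430 = 8.444 kg
Total LOI = 54.42 kg
Glass = batch − LOI = 465.3 − 54.42 = 410.9 kg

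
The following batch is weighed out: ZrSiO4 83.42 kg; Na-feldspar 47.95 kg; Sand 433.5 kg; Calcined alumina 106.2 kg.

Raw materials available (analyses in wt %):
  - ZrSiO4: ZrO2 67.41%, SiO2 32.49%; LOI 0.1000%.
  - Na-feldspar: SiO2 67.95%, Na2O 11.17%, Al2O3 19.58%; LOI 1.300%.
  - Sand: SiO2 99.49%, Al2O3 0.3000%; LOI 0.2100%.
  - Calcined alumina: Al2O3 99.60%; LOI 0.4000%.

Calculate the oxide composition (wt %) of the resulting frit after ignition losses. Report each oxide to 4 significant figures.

Every computation holds full precision through every step. Rounding to 4 significant figures governs each in-between result as displayed. Every reported figure takes a single rounding; derived quantities are computed starting from the weights on 669.0 kg of glass at full precision (LOI, the four compositions, the totals, net glass mass, yield), as they appear in the problem or the answer.
What the batch supplies per oxide:
  ZrO2: 83.42·0.6741 = 56.23 kg
  SiO2: 83.42·0.3249 + 47.95·0.6795 + 433.5·0.9949 = 491.0 kg
  Na2O: 47.95·0.1117 = 5.356 kg
  Al2O3: 47.95·0.1958 + 433.5·0.003000 + 106.2·0.9960 = 116.5 kg
LOI: 83.42·0.001000 + 47.95·0.01300 + 433.5·0.002100 + 106.2·0.004000 = 2.042 kg
Net of LOI, the glass mass = 671.1 − 2.042 = 669.0 kg (= the summed oxide contributions)
each oxide over glass, ×100, is wt %

Glass mass = 669.0 kg (batch 671.1 − LOI 2.042).
Composition: ZrO2 8.405%, SiO2 73.39%, Na2O 0.8006%, Al2O3 17.41%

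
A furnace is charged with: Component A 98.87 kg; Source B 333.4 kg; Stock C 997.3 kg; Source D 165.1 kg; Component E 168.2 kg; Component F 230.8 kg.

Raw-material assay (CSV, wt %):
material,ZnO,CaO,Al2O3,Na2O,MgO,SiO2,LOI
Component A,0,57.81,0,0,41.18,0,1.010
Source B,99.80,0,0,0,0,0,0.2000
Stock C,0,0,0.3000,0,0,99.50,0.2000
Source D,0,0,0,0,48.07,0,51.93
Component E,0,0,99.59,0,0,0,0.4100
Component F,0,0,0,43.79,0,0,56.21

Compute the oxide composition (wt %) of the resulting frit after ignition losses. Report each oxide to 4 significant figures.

Values along the way appear (rounded to 4 significant figures) across the worked steps. All arithmetic keeps full precision at every stage. Every reported value takes exactly one rounding; the derived quantities, which include six oxide percentages, the totals, the yield, LOI, glass mass, are re-derived at exact precision, exactly as printed in either problem or answer, using the weight values at 1774 kg of glass.
Per-oxide mass from batch:
  ZnO: 333.4·0.9980 = 332.7 kg
  CaO: 98.87·0.5781 = 57.16 kg
  Al2O3: 997.3·0.003000 + 168.2·0.9959 = 170.5 kg
  Na2O: 230.8·0.4379 = 101.1 kg
  MgO: 98.87·0.4118 + 165.1·0.4807 = 120.1 kg
  SiO2: 997.3·0.9950 = 992.3 kg
LOI: 98.87·0.01010 + 333.4·0.002000 + 997.3·0.002000 + 165.1·0.5193 + 168.2·0.004100 + 230.8·0.5621 = 219.8 kg
batch − LOI leaves glass = 1994 − 219.8 = 1774 kg (equal to the oxide-mass sum)
each oxide over glass, ×100, is wt %

Glass mass = 1774 kg (batch 1994 − LOI 219.8).
Composition: ZnO 18.76%, CaO 3.222%, Al2O3 9.612%, Na2O 5.698%, MgO 6.769%, SiO2 55.94%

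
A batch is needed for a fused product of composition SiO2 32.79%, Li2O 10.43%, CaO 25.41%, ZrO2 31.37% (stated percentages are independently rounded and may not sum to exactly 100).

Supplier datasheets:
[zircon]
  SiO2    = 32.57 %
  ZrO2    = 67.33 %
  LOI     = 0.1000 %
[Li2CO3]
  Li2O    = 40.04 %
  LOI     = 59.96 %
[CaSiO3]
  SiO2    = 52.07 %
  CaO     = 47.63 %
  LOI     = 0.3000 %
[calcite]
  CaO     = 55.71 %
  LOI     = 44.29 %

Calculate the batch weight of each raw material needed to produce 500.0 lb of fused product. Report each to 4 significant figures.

Intermediates are printed rounded to four significant figures on the page; the whole derivation holds exact precision through the solve. Every reported number sees exactly one rounding; derived quantities, including the yield, totals, ignition loss, net glass mass, the four compositions, are carried from the batch weights on 500.0 lb of glass in exact precision as they appear in either problem or answer.
The oxide mass targets at 500.0 lb fused product:
  SiO2: 32.79% × 500.0 = 164.0 lb
  Li2O: 10.43% × 500.0 = 52.15 lb
  CaO: 25.41% × 500.0 = 127.0 lb
  ZrO2: 31.37% × 500.0 = 156.8 lb
Sums-versus-targets review applying the batch weights above, per the basis as stated (sums match the target masses exact up to rounding of places):
  SiO2: 233.0·0.3257 + 169.1·0.5207 = 163.9 lb (target 164.0 lb)
  Li2O: 130.2·0.4004 = 52.13 lb (target 52.15 lb)
  CaO: 169.1·0.4763 + 83.44·0.5571 = 127.0 lb (target 127.0 lb)
  ZrO2: 233.0·0.6733 = 156.9 lb (target 156.8 lb)
Glass-mass closure: the batch minus its LOI: 500.0 lb (per-oxide target masses sum to 500.0 lb; against the stated basis, 500.0 lb — any gap is answer rounding).
Adding the batch up: Σ batch = 615.7 lb; the LOI term Σ batch·LOI equals 115.8 lb; glass ÷ batch gives a yield of 81.20%.

Batch per 500.0 lb fused product:
  zircon: 233.0 lb
  Li2CO3: 130.2 lb
  CaSiO3: 169.1 lb
  calcite: 83.44 lb
Total batch = 615.7 lb; LOI loss = 115.8 lb; yield = 81.20%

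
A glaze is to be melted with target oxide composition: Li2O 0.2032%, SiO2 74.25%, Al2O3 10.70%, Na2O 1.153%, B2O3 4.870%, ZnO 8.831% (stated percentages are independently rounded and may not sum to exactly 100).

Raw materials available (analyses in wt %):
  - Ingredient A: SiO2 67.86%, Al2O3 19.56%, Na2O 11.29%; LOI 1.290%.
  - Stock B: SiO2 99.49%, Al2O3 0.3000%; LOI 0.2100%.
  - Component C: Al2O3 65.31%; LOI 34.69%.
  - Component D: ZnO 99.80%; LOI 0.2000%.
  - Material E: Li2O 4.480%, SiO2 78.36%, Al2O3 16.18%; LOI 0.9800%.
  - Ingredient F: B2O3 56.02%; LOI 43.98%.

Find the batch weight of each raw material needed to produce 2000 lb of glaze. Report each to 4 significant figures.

Mid-chain values are displayed, rounded to four significant digits, on the page; all internal work holds full float precision through every step; each reported result undergoes a single rounding — all derived quantities are re-derived from the weighed amounts on 2000 lb of glass in full precision (the totals, net glass mass, LOI, the six compositions, yield), as written in either problem or answer.
Oxide mass targets, per 2000 lb glaze:
  Li2O: 0.2032% × 2000 = 4.064 lb
  SiO2: 74.25% × 2000 = 1485 lb
  Al2O3: 10.70% × 2000 = 214.0 lb
  Na2O: 1.153% × 2000 = 23.06 lb
  B2O3: 4.870% × 2000 = 97.40 lb
  ZnO: 8.831% × 2000 = 176.6 lb
Sums-versus-targets review given the weights on record, versus the basis set out (sums match the target masses once rounding is allowed for):
  Li2O: 90.71·0.04480 = 4.064 lb (target 4.064 lb)
  SiO2: 204.3·0.6786 + 1282·0.9949 + 90.71·0.7836 = 1485 lb (target 1485 lb)
  Al2O3: 204.3·0.1956 + 1282·0.003000 + 238.1·0.6531 + 90.71·0.1618 = 214.0 lb (target 214.0 lb)
  Na2O: 204.3·0.1129 = 23.07 lb (target 23.06 lb)
  B2O3: 173.9·0.5602 = 97.42 lb (target 97.40 lb)
  ZnO: 177.0·0.9980 = 176.6 lb (target 176.6 lb)
Consistency of the glass mass: the batch minus its LOI: 2000 lb (per-oxide target masses sum to 2000 lb; the stated basis being 2000 lb — any gap is answer rounding).
Whole-batch sum: Σ batch = 2166 lb; LOI removed, Σ of batch·LOI: 165.6 lb; yield = glass ÷ total batch = 92.35%.

Batch per 2000 lb glaze:
  Ingredient A: 204.3 lb
  Stock B: 1282 lb
  Component C: 238.1 lb
  Component D: 177.0 lb
  Material E: 90.71 lb
  Ingredient F: 173.9 lb
Total batch = 2166 lb; LOI loss = 165.6 lb; yield = 92.35%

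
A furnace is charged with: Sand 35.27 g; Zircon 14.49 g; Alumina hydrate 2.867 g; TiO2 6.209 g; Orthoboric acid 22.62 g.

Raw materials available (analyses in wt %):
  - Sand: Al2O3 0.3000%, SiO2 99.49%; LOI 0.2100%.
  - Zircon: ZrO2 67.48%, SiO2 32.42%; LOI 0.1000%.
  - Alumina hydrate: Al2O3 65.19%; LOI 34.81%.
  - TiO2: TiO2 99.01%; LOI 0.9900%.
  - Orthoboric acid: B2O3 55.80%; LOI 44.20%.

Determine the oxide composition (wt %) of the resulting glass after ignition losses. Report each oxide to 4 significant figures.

Values along the way are displayed rounded to 4 significant figures across the worked steps. Full precision is maintained through the solve; exactly one rounding is applied to each reported figure. All derived quantities, including five oxide percentages, the totals, LOI, glass mass, the yield, are re-derived from the batch weights at 70.31 g of glass at full float precision, as written in question or answer.
Oxide masses out of the charge:
  ZrO2: 14.49·0.6748 = 9.778 g
  Al2O3: 35.27·0.003000 + 2.867·0.6519 = 1.975 g
  SiO2: 35.27·0.9949 + 14.49·0.3242 = 39.79 g
  B2O3: 22.62·0.5580 = 12.62 g
  TiO2: 6.209·0.9901 = 6.148 g
LOI: 35.27·0.002100 + 14.49·0.001000 + 2.867·0.3481 + 6.209·0.009900 + 22.62·0.4420 = 11.15 g
Net of LOI, the glass mass = 81.46 − 11.15 = 70.31 g (= Σ oxide masses)
wt % = 100 × oxide mass / glass mass

Glass mass = 70.31 g (batch 81.46 − LOI 11.15).
Composition: ZrO2 13.91%, Al2O3 2.809%, SiO2 56.59%, B2O3 17.95%, TiO2 8.743%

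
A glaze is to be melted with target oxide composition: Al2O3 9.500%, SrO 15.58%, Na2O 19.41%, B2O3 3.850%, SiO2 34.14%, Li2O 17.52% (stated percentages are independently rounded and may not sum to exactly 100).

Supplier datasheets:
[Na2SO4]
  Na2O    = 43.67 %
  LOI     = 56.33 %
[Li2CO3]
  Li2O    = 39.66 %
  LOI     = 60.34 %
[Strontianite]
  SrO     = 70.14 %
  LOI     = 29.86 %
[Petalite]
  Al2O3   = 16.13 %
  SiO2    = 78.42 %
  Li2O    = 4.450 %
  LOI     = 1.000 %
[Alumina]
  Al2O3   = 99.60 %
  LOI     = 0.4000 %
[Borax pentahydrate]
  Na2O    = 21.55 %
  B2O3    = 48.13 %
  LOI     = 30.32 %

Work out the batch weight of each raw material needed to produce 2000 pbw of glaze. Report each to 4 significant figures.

Batch per 2000 pbw glaze:
  Na2SO4: 810.0 pbw
  Li2CO3: 785.8 pbw
  Strontianite: 444.3 pbw
  Petalite: 870.7 pbw
  Alumina: 49.76 pbw
  Borax pentahydrate: 160.0 pbw
Total batch = 3121 pbw; LOI loss = 1121 pbw; yield = 64.09%

In-progress results appear (rounded to 4 significant figures) in the working — all arithmetic carries full float precision at each step — exactly one rounding goes into every reported value — the derived quantities, which include the totals, net glass mass, the yield, the six compositions, LOI, are rebuilt in exact precision, exactly as printed in problem or answer, from the batch weights on 2000 pbw of glass.
The oxide mass targets at 2000 pbw glaze:
  Al2O3: 9.500% × 2000 = 190.0 pbw
  SrO: 15.58% × 2000 = 311.6 pbw
  Na2O: 19.41% × 2000 = 388.2 pbw
  B2O3: 3.850% × 2000 = 77.00 pbw
  SiO2: 34.14% × 2000 = 682.8 pbw
  Li2O: 17.52% × 2000 = 350.4 pbw
Checking each oxide sum working from each reported weight, versus the basis set out (summed amounts equal target values up to rounding of the answer):
  Al2O3: 870.7·0.1613 + 49.76·0.9960 = 190.0 pbw (target 190.0 pbw)
  SrO: 444.3·0.7014 = 311.6 pbw (target 311.6 pbw)
  Na2O: 810.0·0.4367 + 160.0·0.2155 = 388.2 pbw (target 388.2 pbw)
  B2O3: 160.0·0.4813 = 77.01 pbw (target 77.00 pbw)
  SiO2: 870.7·0.7842 = 682.8 pbw (target 682.8 pbw)
  Li2O: 785.8·0.3966 + 870.7·0.04450 = 350.4 pbw (target 350.4 pbw)
Glass-mass sanity pass: batch Σ − ignition loss = 2000 pbw (per-oxide target masses sum to 2000 pbw; basis as stated: 2000 pbw — rounding explains the deltas).
Whole-batch sum: Σ batch = 3121 pbw; LOI loss = Σ batch·LOI = 1121 pbw; glass ÷ batch gives a yield of 64.09%.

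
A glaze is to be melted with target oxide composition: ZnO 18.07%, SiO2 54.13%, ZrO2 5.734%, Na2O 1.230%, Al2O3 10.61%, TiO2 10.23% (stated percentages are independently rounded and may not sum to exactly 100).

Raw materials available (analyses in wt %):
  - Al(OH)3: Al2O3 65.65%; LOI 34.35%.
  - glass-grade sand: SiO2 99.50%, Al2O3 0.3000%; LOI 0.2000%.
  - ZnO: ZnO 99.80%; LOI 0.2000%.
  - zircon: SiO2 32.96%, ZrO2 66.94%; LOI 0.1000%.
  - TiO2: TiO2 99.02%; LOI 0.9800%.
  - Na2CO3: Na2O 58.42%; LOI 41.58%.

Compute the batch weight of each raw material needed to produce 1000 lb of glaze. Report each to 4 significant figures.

In-progress results are displayed rounded to 4 significant figures when written out; each numeric step holds full precision at every stage; exactly one rounding is applied to each reported value; the derived quantities, which include net glass mass, the totals, the six compositions, yield, LOI, are carried in exact precision, as set out in question or answer, from the batch weights per 1000 lb of glass.
Target masses of each oxide per 1000 lb glaze:
  ZnO: 18.07% × 1000 = 180.7 lb
  SiO2: 54.13% × 1000 = 541.3 lb
  ZrO2: 5.734% × 1000 = 57.34 lb
  Na2O: 1.230% × 1000 = 12.30 lb
  Al2O3: 10.61% × 1000 = 106.1 lb
  TiO2: 10.23% × 1000 = 102.3 lb
Oxide-by-oxide audit from the weights as reported, relative to the basis at hand (oxide sums agree with the targets given rounding of the digits):
  ZnO: 181.1·0.9980 = 180.7 lb (target 180.7 lb)
  SiO2: 515.6·0.9950 + 85.66·0.3296 = 541.3 lb (target 541.3 lb)
  ZrO2: 85.66·0.6694 = 57.34 lb (target 57.34 lb)
  Na2O: 21.05·0.5842 = 12.30 lb (target 12.30 lb)
  Al2O3: 159.3·0.6565 + 515.6·0.003000 = 106.1 lb (target 106.1 lb)
  TiO2: 103.3·0.9902 = 102.3 lb (target 102.3 lb)
Glass-mass closure: whole batch net of LOI = 1000 lb (oxide target masses add up to 1000 lb; versus the stated basis of 1000 lb — deltas are rounding alone).
Whole-batch sum: Σ batch = 1066 lb; the LOI term Σ batch·LOI equals 65.96 lb; yield, glass over the total, = 93.81%.

Batch per 1000 lb glaze:
  Al(OH)3: 159.3 lb
  glass-grade sand: 515.6 lb
  ZnO: 181.1 lb
  zircon: 85.66 lb
  TiO2: 103.3 lb
  Na2CO3: 21.05 lb
Total batch = 1066 lb; LOI loss = 65.96 lb; yield = 93.81%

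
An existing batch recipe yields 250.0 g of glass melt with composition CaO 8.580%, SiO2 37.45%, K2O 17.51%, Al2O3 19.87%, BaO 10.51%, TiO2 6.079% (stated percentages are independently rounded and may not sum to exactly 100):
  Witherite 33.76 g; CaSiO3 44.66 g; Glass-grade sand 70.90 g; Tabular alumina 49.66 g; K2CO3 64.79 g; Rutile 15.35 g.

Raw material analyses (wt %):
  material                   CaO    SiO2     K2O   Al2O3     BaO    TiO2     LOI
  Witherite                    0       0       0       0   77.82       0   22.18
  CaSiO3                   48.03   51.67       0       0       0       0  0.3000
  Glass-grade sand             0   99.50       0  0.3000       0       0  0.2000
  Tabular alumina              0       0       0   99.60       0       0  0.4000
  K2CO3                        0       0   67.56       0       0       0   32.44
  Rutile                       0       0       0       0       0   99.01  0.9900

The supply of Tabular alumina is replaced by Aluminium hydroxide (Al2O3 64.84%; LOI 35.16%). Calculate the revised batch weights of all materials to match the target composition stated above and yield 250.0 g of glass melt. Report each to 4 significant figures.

Revised batch per 250.0 g glass melt:
  Witherite: 33.76 g
  CaSiO3: 44.66 g
  Glass-grade sand: 70.90 g
  Aluminium hydroxide: 76.28 g
  K2CO3: 64.79 g
  Rutile: 15.35 g
Total batch = 305.7 g; LOI loss = 55.75 g

All arithmetic keeps full precision from start to finish — intermediates are displayed rounded to 4 significant figures alongside each step — each reported figure includes exactly one rounding — derived quantities, which include ignition loss, net glass mass, totals, yield, the six compositions, are recomputed in full precision, exactly as shown in the problem or the answer, starting from the weights per 250.0 g of glass.
Oxide-by-oxide targets in 250.0 g glass melt:
  CaO: 8.580% × 250.0 = 21.45 g
  SiO2: 37.45% × 250.0 = 93.62 g
  K2O: 17.51% × 250.0 = 43.78 g
  Al2O3: 19.87% × 250.0 = 49.68 g
  BaO: 10.51% × 250.0 = 26.28 g
  TiO2: 6.079% × 250.0 = 15.20 g
Sums-versus-targets review per the reported batch figures, against the basis in use (oxide sums agree with the targets once rounding is allowed for):
  CaO: 44.66·0.4803 = 21.45 g (target 21.45 g)
  SiO2: 44.66·0.5167 + 70.90·0.9950 = 93.62 g (target 93.62 g)
  K2O: 64.79·0.6756 = 43.77 g (target 43.78 g)
  Al2O3: 70.90·0.003000 + 76.28·0.6484 = 49.67 g (target 49.68 g)
  BaO: 33.76·0.7782 = 26.27 g (target 26.28 g)
  TiO2: 15.35·0.9901 = 15.20 g (target 15.20 g)
Glass mass check: total batch − LOI = 250.0 g (oxide target masses add up to 250.0 g; basis as stated: 250.0 g — deltas are rounding alone).
Adding the batch up: Σ batch = 305.7 g; loss to ignition Σ batch·LOI = 55.75 g; glass ÷ batch gives a yield of 81.76%.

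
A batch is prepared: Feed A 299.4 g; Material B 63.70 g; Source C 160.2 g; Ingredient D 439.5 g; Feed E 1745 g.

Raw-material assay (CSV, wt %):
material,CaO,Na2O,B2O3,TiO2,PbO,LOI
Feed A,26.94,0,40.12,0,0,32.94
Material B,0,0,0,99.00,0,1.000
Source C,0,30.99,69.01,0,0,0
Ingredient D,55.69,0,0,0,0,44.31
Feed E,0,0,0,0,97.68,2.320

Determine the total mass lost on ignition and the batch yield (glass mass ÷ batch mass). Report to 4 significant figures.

Working values are rounded to 4 significant figures when quoted; the whole derivation maintains exact precision through the solve. Every reported result is rounded only once. Derived quantities are carried at full precision (the five compositions, totals, the yield, ignition loss, glass mass) using the weight values on 2373 g of glass, exactly as printed in either problem or answer.
Ignition loss by material:
  Feed A: 299.4 × 0.3294 = 98.62 g
  Material B: 63.70 × 0.01000 = 0.6370 g
  Source C: 160.2 × 0 = 0 g
  Ingredient D: 439.5 × 0.4431 = 194.7 g
  Feed E: 1745 × 0.02320 = 40.48 g
Total LOI = 334.5 g
Glass = batch − LOI = 2708 − 334.5 = 2373 g

LOI loss = 334.5 g; glass = 2373 g; yield = 87.65%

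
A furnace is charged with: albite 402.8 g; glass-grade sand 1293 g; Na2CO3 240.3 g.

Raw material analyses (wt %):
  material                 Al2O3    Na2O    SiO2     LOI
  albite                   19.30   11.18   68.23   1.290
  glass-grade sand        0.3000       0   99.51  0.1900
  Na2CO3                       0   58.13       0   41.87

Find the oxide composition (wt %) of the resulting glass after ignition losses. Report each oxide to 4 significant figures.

Each numeric step keeps full precision through the solve — the intermediate values are printed with 4-significant-digit rounding when written out. A single rounding produces every reported value; all derived quantities are re-derived at full float precision (glass mass, the three compositions, yield, the totals, ignition loss) using the weight values on 1828 g of glass, precisely as stated by the problem or answer text.
Oxide masses out of the charge:
  Al2O3: 402.8·0.1930 + 1293·0.003000 = 81.62 g
  Na2O: 402.8·0.1118 + 240.3·0.5813 = 184.7 g
  SiO2: 402.8·0.6823 + 1293·0.9951 = 1561 g
LOI: 402.8·0.01290 + 1293·0.001900 + 240.3·0.4187 = 108.3 g
Glass = total batch minus LOI = 1936 − 108.3 = 1828 g (= the summed oxide contributions)
each wt % is 100 × oxide ÷ glass

Glass mass = 1828 g (batch 1936 − LOI 108.3).
Composition: Al2O3 4.465%, Na2O 10.11%, SiO2 85.43%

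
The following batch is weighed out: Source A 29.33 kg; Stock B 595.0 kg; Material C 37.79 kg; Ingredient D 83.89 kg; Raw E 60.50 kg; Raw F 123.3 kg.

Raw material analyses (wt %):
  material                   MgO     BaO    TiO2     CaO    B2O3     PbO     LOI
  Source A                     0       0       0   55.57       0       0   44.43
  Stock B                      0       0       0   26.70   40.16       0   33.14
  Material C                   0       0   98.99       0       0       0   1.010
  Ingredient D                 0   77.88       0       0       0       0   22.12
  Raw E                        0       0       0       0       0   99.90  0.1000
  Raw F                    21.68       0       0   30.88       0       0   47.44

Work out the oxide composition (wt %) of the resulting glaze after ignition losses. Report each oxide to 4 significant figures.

Glass mass = 642.1 kg (batch 929.8 − LOI 287.7).
Composition: MgO 4.163%, BaO 10.17%, TiO2 5.826%, CaO 33.21%, B2O3 37.21%, PbO 9.413%

The whole derivation holds exact precision at every stage; intermediates are shown rounded to four significant figures in the working. Every reported number takes exactly one rounding. The derived quantities (six oxide percentages, LOI, yield, net glass mass, totals) are recomputed at exact precision from the batch weights for 642.1 kg of glass precisely as stated by problem or answer.
What the batch supplies per oxide:
  MgO: 123.3·0.2168 = 26.73 kg
  BaO: 83.89·0.7788 = 65.33 kg
  TiO2: 37.79·0.9899 = 37.41 kg
  CaO: 29.33·0.5557 + 595.0·0.2670 + 123.3·0.3088 = 213.2 kg
  B2O3: 595.0·0.4016 = 239.0 kg
  PbO: 60.50·0.9990 = 60.44 kg
LOI: 29.33·0.4443 + 595.0·0.3314 + 37.79·0.01010 + 83.89·0.2212 + 60.50·0.001000 + 123.3·0.4744 = 287.7 kg
Resulting glass, batch − LOI: 929.8 − 287.7 = 642.1 kg (equal to the oxide-mass sum)
wt % = oxide mass / glass mass × 100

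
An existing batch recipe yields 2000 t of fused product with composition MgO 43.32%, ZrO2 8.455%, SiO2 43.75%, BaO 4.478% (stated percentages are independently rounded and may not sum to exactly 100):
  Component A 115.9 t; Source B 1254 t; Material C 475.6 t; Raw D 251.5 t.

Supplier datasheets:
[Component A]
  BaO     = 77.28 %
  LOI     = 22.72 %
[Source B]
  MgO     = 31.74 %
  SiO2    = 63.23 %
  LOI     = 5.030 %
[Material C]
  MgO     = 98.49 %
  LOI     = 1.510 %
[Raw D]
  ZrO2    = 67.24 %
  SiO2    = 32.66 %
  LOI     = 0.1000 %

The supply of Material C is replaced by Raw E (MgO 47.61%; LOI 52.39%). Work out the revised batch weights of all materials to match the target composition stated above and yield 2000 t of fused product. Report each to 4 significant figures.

Revised batch per 2000 t fused product:
  Component A: 115.9 t
  Source B: 1254 t
  Raw E: 983.8 t
  Raw D: 251.5 t
Total batch = 2605 t; LOI loss = 605.1 t

Each numeric step runs at full float precision at every stage — in-progress results are printed rounded to 4 significant digits in the working; every reported result is rounded only once. All derived quantities are carried in full float precision (totals, glass mass, LOI, yield, four oxide percentages) using the weight values at 2000 t of glass as given in the question or the answer.
Per-oxide target masses for 2000 t fused product:
  MgO: 43.32% × 2000 = 866.4 t
  ZrO2: 8.455% × 2000 = 169.1 t
  SiO2: 43.75% × 2000 = 875.0 t
  BaO: 4.478% × 2000 = 89.56 t
Oxide-by-oxide audit applying the batch weights above, at the basis given (every target is met by its sum net of answer rounding effects):
  MgO: 1254·0.3174 + 983.8·0.4761 = 866.4 t (target 866.4 t)
  ZrO2: 251.5·0.6724 = 169.1 t (target 169.1 t)
  SiO2: 1254·0.6323 + 251.5·0.3266 = 875.0 t (target 875.0 t)
  BaO: 115.9·0.7728 = 89.57 t (target 89.56 t)
Glass mass check: Σ batch − LOI loss = 2000 t (oxide target masses add up to 2000 t; against the stated basis, 2000 t — any gap is answer rounding).
Whole-batch sum: Σ batch = 2605 t; loss to ignition Σ batch·LOI = 605.1 t; yield = glass ÷ total batch = 76.77%.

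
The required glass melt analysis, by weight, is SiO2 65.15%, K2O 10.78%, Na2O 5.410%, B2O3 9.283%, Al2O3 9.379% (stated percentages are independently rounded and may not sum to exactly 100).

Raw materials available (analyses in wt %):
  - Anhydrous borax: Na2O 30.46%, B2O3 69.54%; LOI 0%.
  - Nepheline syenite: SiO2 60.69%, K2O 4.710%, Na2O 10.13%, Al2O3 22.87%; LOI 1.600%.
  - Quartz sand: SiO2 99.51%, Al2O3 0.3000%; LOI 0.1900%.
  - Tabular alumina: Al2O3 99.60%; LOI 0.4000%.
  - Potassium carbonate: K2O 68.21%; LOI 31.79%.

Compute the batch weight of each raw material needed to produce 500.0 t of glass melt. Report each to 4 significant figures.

The intermediate values appear, rounded to 4 significant figures, in the printout — each numeric step holds exact precision through every step. Every reported value undergoes a single rounding. The derived quantities, including the yield, ignition loss, the five compositions, the totals, glass mass, are computed using the weight values on 500.0 t of glass in exact precision, as quoted within the problem or answer text.
Target oxide masses per 500.0 t glass melt:
  SiO2: 65.15% × 500.0 = 325.8 t
  K2O: 10.78% × 500.0 = 53.90 t
  Na2O: 5.410% × 500.0 = 27.05 t
  B2O3: 9.283% × 500.0 = 46.42 t
  Al2O3: 9.379% × 500.0 = 46.90 t
Balance tally, oxide-wise, with the batch weights as given, relative to the basis at hand (oxide sums agree with the targets net of answer rounding effects):
  SiO2: 66.33·0.6069 + 286.9·0.9951 = 325.7 t (target 325.8 t)
  K2O: 66.33·0.04710 + 74.44·0.6821 = 53.90 t (target 53.90 t)
  Na2O: 66.75·0.3046 + 66.33·0.1013 = 27.05 t (target 27.05 t)
  B2O3: 66.75·0.6954 = 46.42 t (target 46.42 t)
  Al2O3: 66.33·0.2287 + 286.9·0.003000 + 30.99·0.9960 = 46.90 t (target 46.90 t)
Consistency of the glass mass: Σ batch − LOI loss = 500.0 t (summing oxide targets gives 500.0 t; with the basis standing at 500.0 t — gaps are rounding artifacts).
Batch grand total — Σ batch = 525.4 t; LOI removed, Σ of batch·LOI: 25.39 t; the yield ratio, glass ÷ batch: 95.17%.

Batch per 500.0 t glass melt:
  Anhydrous borax: 66.75 t
  Nepheline syenite: 66.33 t
  Quartz sand: 286.9 t
  Tabular alumina: 30.99 t
  Potassium carbonate: 74.44 t
Total batch = 525.4 t; LOI loss = 25.39 t; yield = 95.17%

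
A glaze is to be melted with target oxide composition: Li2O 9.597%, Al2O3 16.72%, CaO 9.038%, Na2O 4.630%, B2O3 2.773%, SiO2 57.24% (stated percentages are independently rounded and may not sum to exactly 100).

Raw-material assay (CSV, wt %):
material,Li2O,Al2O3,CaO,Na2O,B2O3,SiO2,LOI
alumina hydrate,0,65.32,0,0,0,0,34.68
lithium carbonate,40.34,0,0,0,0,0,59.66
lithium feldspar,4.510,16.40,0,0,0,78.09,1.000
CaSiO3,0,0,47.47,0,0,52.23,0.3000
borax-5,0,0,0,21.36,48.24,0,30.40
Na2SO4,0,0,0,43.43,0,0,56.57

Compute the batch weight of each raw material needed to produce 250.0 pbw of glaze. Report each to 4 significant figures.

Batch per 250.0 pbw glaze:
  alumina hydrate: 25.98 pbw
  lithium carbonate: 42.55 pbw
  lithium feldspar: 151.4 pbw
  CaSiO3: 47.60 pbw
  borax-5: 14.37 pbw
  Na2SO4: 19.58 pbw
Total batch = 301.5 pbw; LOI loss = 51.50 pbw; yield = 82.92%

Every computation holds full precision throughout. Working values appear rounded to four significant figures within the worked lines — a single rounding produces every reported result — derived quantities (totals, LOI, the six compositions, the yield, net glass mass) are recomputed from the batch weights on 250.0 pbw of glass at full float precision, as written in the problem or the answer.
Target oxide masses per 250.0 pbw glaze:
  Li2O: 9.597% × 250.0 = 23.99 pbw
  Al2O3: 16.72% × 250.0 = 41.80 pbw
  CaO: 9.038% × 250.0 = 22.60 pbw
  Na2O: 4.630% × 250.0 = 11.58 pbw
  B2O3: 2.773% × 250.0 = 6.932 pbw
  SiO2: 57.24% × 250.0 = 143.1 pbw
Per-oxide balance check working from each reported weight, versus the basis set out (oxide sums agree with the targets given rounding of the digits):
  Li2O: 42.55·0.4034 + 151.4·0.04510 = 23.99 pbw (target 23.99 pbw)
  Al2O3: 25.98·0.6532 + 151.4·0.1640 = 41.80 pbw (target 41.80 pbw)
  CaO: 47.60·0.4747 = 22.60 pbw (target 22.60 pbw)
  Na2O: 14.37·0.2136 + 19.58·0.4343 = 11.57 pbw (target 11.58 pbw)
  B2O3: 14.37·0.4824 = 6.932 pbw (target 6.932 pbw)
  SiO2: 151.4·0.7809 + 47.60·0.5223 = 143.1 pbw (target 143.1 pbw)
Consistency of the glass mass: Σ batch − LOI loss = 250.0 pbw (oxide target masses add up to 250.0 pbw; versus the stated basis of 250.0 pbw — any gap is answer rounding).
Whole-batch sum: Σ batch = 301.5 pbw; LOI loss = Σ batch·LOI = 51.50 pbw; yield: glass divided by total = 82.92%.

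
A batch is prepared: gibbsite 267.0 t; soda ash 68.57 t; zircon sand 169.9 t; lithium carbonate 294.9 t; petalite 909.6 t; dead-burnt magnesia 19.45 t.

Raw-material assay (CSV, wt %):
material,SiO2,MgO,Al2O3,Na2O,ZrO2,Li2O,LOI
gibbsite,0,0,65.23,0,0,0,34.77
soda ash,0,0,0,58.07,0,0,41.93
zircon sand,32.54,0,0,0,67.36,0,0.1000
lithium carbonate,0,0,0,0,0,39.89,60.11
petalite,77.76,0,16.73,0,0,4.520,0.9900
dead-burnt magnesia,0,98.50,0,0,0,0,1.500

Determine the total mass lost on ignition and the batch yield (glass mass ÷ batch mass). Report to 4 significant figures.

LOI loss = 308.3 t; glass = 1421 t; yield = 82.17%

All arithmetic maintains exact precision from first step to last; mid-chain values appear (rounded to four significant digits) between the steps; every reported number is rounded just once; all derived quantities are re-derived from the batch weights at 1421 t of glass at exact precision (the yield, LOI, totals, the six compositions, glass mass) as given in the problem or the answer.
LOI of each material in turn:
  gibbsite: 267.0 × 0.3477 = 92.84 t
  soda ash: 68.57 × 0.4193 = 28.75 t
  zircon sand: 169.9 × 0.001000 = 0.1699 t
  lithium carbonate: 294.9 × 0.6011 = 177.3 t
  petalite: 909.6 × 0.009900 = 9.005 t
  dead-burnt magnesia: 19.45 × 0.01500 = 0.2917 t
Total LOI = 308.3 t
Glass = batch − LOI = 1729 − 308.3 = 1421 t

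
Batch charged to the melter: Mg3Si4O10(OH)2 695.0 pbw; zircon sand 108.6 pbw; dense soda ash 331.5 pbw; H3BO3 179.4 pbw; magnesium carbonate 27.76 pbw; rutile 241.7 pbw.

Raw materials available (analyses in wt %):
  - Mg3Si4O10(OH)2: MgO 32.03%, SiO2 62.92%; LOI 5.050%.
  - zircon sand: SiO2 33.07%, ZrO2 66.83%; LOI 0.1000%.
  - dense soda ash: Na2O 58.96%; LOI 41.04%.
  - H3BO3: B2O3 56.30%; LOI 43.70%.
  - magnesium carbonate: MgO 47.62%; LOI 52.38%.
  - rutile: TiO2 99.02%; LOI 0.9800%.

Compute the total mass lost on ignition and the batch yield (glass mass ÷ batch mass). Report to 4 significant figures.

LOI loss = 266.6 pbw; glass = 1317 pbw; yield = 83.17%

The whole derivation keeps full float precision at every stage; values along the way appear, rounded to 4 significant digits, as written; each reported number is rounded exactly once. Derived quantities, which include glass mass, six oxide percentages, the totals, ignition loss, the yield, are computed in full float precision, as set out in the problem or the answer, from the batch weights on 1317 pbw of glass.
Material-by-material LOI:
  Mg3Si4O10(OH)2: 695.0 × 0.05050 = 35.10 pbw
  zircon sand: 108.6 × 0.001000 = 0.1086 pbw
  dense soda ash: 331.5 × 0.4104 = 136.0 pbw
  H3BO3: 179.4 × 0.4370 = 78.40 pbw
  magnesium carbonate: 27.76 × 0.5238 = 14.54 pbw
  rutile: 241.7 × 0.009800 = 2.369 pbw
Total LOI = 266.6 pbw
Glass = batch − LOI = 1584 − 266.6 = 1317 pbw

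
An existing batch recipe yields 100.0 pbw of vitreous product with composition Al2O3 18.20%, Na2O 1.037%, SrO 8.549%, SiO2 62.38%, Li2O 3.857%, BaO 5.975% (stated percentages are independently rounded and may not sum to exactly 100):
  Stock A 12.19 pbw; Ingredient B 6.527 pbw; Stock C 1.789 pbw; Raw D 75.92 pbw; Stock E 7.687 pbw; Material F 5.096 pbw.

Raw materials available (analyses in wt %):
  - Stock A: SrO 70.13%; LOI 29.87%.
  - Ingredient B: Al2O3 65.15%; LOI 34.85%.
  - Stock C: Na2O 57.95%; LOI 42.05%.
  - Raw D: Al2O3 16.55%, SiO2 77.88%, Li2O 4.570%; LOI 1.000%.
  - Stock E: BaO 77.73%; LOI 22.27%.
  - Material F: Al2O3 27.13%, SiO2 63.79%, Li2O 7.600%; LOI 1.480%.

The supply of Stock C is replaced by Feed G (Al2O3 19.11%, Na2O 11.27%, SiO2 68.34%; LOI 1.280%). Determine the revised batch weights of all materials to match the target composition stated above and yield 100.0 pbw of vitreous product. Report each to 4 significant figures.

Revised batch per 100.0 pbw vitreous product:
  Stock A: 12.19 pbw
  Ingredient B: 3.885 pbw
  Feed G: 9.201 pbw
  Raw D: 60.01 pbw
  Stock E: 7.687 pbw
  Material F: 14.66 pbw
Total batch = 107.6 pbw; LOI loss = 7.642 pbw

Every computation keeps full float precision at each step. In-progress results are printed rounded to four significant figures at each printed step; every reported number receives exactly one rounding; all derived quantities, which include LOI, totals, six oxide percentages, yield, glass mass, are carried at full float precision, as given in either problem or answer, from the weighed amounts per 100.0 pbw of glass.
Oxide-by-oxide targets in 100.0 pbw vitreous product:
  Al2O3: 18.20% × 100.0 = 18.20 pbw
  Na2O: 1.037% × 100.0 = 1.037 pbw
  SrO: 8.549% × 100.0 = 8.549 pbw
  SiO2: 62.38% × 100.0 = 62.38 pbw
  Li2O: 3.857% × 100.0 = 3.857 pbw
  BaO: 5.975% × 100.0 = 5.975 pbw
Mass-balance tally per oxide with the batch weights as given, on the stated basis (each sum matches its target mass up to rounding of the answer):
  Al2O3: 3.885·0.6515 + 9.201·0.1911 + 60.01·0.1655 + 14.66·0.2713 = 18.20 pbw (target 18.20 pbw)
  Na2O: 9.201·0.1127 = 1.037 pbw (target 1.037 pbw)
  SrO: 12.19·0.7013 = 8.549 pbw (target 8.549 pbw)
  SiO2: 9.201·0.6834 + 60.01·0.7788 + 14.66·0.6379 = 62.38 pbw (target 62.38 pbw)
  Li2O: 60.01·0.04570 + 14.66·0.07600 = 3.857 pbw (target 3.857 pbw)
  BaO: 7.687·0.7773 = 5.975 pbw (target 5.975 pbw)
Glass-mass closure: the batch minus its LOI: 99.99 pbw (targets for the oxides total 100.0 pbw; against the stated basis, 100.0 pbw — deltas are rounding alone).
Summing the batch: Σ batch = 107.6 pbw; Σ batch·LOI gives LOI loss = 7.642 pbw; glass ÷ batch gives a yield of 92.90%.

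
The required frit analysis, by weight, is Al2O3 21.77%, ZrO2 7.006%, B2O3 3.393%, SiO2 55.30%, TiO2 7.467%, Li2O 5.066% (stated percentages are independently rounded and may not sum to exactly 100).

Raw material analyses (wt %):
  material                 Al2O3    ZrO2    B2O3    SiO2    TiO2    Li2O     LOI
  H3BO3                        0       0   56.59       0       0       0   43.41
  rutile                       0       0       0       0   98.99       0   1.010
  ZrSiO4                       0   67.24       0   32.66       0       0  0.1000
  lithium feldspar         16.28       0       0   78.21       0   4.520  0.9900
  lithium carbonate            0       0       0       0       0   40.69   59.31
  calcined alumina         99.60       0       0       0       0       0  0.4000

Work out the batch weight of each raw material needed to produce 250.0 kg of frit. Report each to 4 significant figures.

Batch per 250.0 kg frit:
  H3BO3: 14.99 kg
  rutile: 18.86 kg
  ZrSiO4: 26.05 kg
  lithium feldspar: 165.9 kg
  lithium carbonate: 12.70 kg
  calcined alumina: 27.53 kg
Total batch = 266.0 kg; LOI loss = 16.01 kg; yield = 93.98%

Working values are shown, rounded to 4 significant figures, in the printout; full float precision is maintained through every step; each reported value is rounded only once. The derived quantities (glass mass, the yield, LOI, the totals, the six compositions) are carried from the batch weights at 250.0 kg of glass at exact precision as set out in either problem or answer.
Target oxide masses per 250.0 kg frit:
  Al2O3: 21.77% × 250.0 = 54.42 kg
  ZrO2: 7.006% × 250.0 = 17.52 kg
  B2O3: 3.393% × 250.0 = 8.482 kg
  SiO2: 55.30% × 250.0 = 138.2 kg
  TiO2: 7.467% × 250.0 = 18.67 kg
  Li2O: 5.066% × 250.0 = 12.66 kg
A balance pass over the oxides, per the reported batch figures, against the basis in use (oxide sums agree with the targets up to rounding of the answer):
  Al2O3: 165.9·0.1628 + 27.53·0.9960 = 54.43 kg (target 54.42 kg)
  ZrO2: 26.05·0.6724 = 17.52 kg (target 17.52 kg)
  B2O3: 14.99·0.5659 = 8.483 kg (target 8.482 kg)
  SiO2: 26.05·0.3266 + 165.9·0.7821 = 138.3 kg (target 138.2 kg)
  TiO2: 18.86·0.9899 = 18.67 kg (target 18.67 kg)
  Li2O: 165.9·0.04520 + 12.70·0.4069 = 12.67 kg (target 12.66 kg)
The glass-mass cross-check: batch total minus LOI = 250.0 kg (per-oxide target masses sum to 250.0 kg; stated basis 250.0 kg — gaps are rounding artifacts).
Batch total: Σ batch = 266.0 kg; ignition loss, Σ(batch × LOI) = 16.01 kg; yield = glass ÷ total batch = 93.98%.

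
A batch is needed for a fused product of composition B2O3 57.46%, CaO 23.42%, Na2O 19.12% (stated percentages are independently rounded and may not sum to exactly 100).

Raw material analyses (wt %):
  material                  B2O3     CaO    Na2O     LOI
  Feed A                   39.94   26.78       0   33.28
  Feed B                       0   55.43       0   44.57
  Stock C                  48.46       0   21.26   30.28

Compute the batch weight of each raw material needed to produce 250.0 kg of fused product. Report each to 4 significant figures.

Batch per 250.0 kg fused product:
  Feed A: 86.87 kg
  Feed B: 63.66 kg
  Stock C: 224.8 kg
Total batch = 375.3 kg; LOI loss = 125.4 kg; yield = 66.60%

In-progress results are displayed rounded off to 4 significant figures in the working — all internal work carries exact precision through every step — each reported result is rounded only once; all derived quantities (ignition loss, the three compositions, the yield, glass mass, totals) are recomputed at full precision from the batch weights per 250.0 kg of glass, precisely as stated by problem or answer.
Oxide mass targets, per 250.0 kg fused product:
  B2O3: 57.46% × 250.0 = 143.6 kg
  CaO: 23.42% × 250.0 = 58.55 kg
  Na2O: 19.12% × 250.0 = 47.80 kg
A balance pass over the oxides, on the weights just shown, under the basis named above (sums match the target masses exact up to rounding of places):
  B2O3: 86.87·0.3994 + 224.8·0.4846 = 143.6 kg (target 143.6 kg)
  CaO: 86.87·0.2678 + 63.66·0.5543 = 58.55 kg (target 58.55 kg)
  Na2O: 224.8·0.2126 = 47.79 kg (target 47.80 kg)
Auditing the glass mass value: total batch − LOI = 250.0 kg (oxide target masses add up to 250.0 kg; versus the stated basis of 250.0 kg — gaps are rounding artifacts).
Adding the batch up: Σ batch = 375.3 kg; LOI loss = Σ batch·LOI = 125.4 kg; yield, glass over the total, = 66.60%.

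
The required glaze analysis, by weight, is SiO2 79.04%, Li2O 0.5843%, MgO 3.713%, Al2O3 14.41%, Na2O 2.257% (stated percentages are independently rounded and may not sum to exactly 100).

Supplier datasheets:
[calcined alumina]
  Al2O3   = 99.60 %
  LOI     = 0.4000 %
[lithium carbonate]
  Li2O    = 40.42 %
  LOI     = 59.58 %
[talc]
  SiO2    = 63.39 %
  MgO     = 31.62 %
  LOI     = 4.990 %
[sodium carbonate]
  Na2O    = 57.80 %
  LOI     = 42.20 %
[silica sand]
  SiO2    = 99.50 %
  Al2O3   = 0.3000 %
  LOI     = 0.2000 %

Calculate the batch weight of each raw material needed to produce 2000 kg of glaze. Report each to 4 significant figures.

Batch per 2000 kg glaze:
  calcined alumina: 285.0 kg
  lithium carbonate: 28.91 kg
  talc: 234.9 kg
  sodium carbonate: 78.10 kg
  silica sand: 1439 kg
Total batch = 2066 kg; LOI loss = 65.92 kg; yield = 96.81%

Working values are rounded to four significant figures as shown — the working math carries full precision in every operation — each reported result receives exactly one rounding; derived quantities, including yield, five oxide percentages, the totals, glass mass, ignition loss, are carried from the weighed amounts on 2000 kg of glass at exact precision as they appear in the question or the answer.
Oxide mass targets, per 2000 kg glaze:
  SiO2: 79.04% × 2000 = 1581 kg
  Li2O: 0.5843% × 2000 = 11.69 kg
  MgO: 3.713% × 2000 = 74.26 kg
  Al2O3: 14.41% × 2000 = 288.2 kg
  Na2O: 2.257% × 2000 = 45.14 kg
Oxide-by-oxide audit given the weights on record, under the basis named above (target by target, the sums agree modulo rounding of the values):
  SiO2: 234.9·0.6339 + 1439·0.9950 = 1581 kg (target 1581 kg)
  Li2O: 28.91·0.4042 = 11.69 kg (target 11.69 kg)
  MgO: 234.9·0.3162 = 74.28 kg (target 74.26 kg)
  Al2O3: 285.0·0.9960 + 1439·0.003000 = 288.2 kg (target 288.2 kg)
  Na2O: 78.10·0.5780 = 45.14 kg (target 45.14 kg)
Glass-mass closure: the batch minus its LOI: 2000 kg (summing oxide targets gives 2000 kg; against the stated basis, 2000 kg — deltas are rounding alone).
Whole-batch sum: Σ batch = 2066 kg; ignition loss, Σ(batch × LOI) = 65.92 kg; yield, glass over the total, = 96.81%.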